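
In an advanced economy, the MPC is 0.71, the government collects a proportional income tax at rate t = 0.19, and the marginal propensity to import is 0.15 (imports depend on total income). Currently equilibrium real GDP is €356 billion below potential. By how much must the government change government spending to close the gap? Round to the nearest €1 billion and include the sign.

Spending multiplier = 1/(1 − c(1−t) + m) = 1/(1 − 0.71×0.81 + 0.15) = 1/0.5749 ≈ 1.739.
Need ΔY = +€356 billion, so ΔG = ΔY/k = (+€356 billion) × 0.5749 ≈ +€205 billion.
The government should increase government spending by €205 billion.

+€205 billion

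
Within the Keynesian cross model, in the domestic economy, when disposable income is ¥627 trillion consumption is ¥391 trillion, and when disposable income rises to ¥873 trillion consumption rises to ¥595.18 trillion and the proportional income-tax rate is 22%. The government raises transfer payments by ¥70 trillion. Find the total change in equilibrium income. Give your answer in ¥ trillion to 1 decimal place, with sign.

+¥164.8 trillion

MPC = ΔC/ΔYd = (595.18 − 391)/(873 − 627) = 204.18/246 = 0.83.
The transfer change shifts disposable income by +¥70 trillion, so first-round consumption changes by c·ΔTR = 0.83 × (+¥70 trillion) = +¥58.1 trillion.
Expenditure multiplier = 1/(1 − c(1−t)) = 1/(1 − 0.83×0.78) = 1/0.3526 ≈ 2.836.
The transfer multiplier is c × k ≈ 2.354, so ΔY = k × (c·ΔTR) = (+¥58.1 trillion) / 0.3526 ≈ +¥164.8 trillion.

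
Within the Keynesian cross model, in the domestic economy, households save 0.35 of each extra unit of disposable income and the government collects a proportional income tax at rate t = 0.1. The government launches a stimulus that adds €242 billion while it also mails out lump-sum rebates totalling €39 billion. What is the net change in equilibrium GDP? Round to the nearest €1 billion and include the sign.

MPC = 1 − MPS = 1 − 0.35 = 0.65.
Expenditure multiplier = 1/(1 − c(1−t)) = 1/(1 − 0.65×0.9) = 1/0.415 ≈ 2.41.
ΔG contributes k·ΔG = (+€242 billion) / 0.415 ≈ +€583.1 billion.
ΔT of −€39 billion changes first-round spending by −c·ΔT = +€25.35 billion, contributing k·(−c·ΔT) = (+€25.35 billion) / 0.415 ≈ +€61.1 billion.
Net ΔY = k(ΔG − c·ΔT) = (+€267.35 billion) / 0.415 ≈ +€644 billion.

+€644 billion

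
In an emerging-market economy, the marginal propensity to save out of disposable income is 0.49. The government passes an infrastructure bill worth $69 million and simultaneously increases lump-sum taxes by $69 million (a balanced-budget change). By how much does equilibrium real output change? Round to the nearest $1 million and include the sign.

MPC = 1 − MPS = 1 − 0.49 = 0.51.
Expenditure multiplier = 1/(1 − MPC) = 1/(1 − 0.51) = 1/0.49 ≈ 2.041.
ΔG contributes k·ΔG = (+$69 million) / 0.49 ≈ +$140.8 million.
ΔT of +$69 million changes first-round spending by −c·ΔT = −$35.19 million, contributing k·(−c·ΔT) = (−$35.19 million) / 0.49 ≈ −$71.8 million.
With ΔG = ΔT and no other leakages, the balanced-budget multiplier is 1, so ΔY = ΔG = +$69 million.

+$69 million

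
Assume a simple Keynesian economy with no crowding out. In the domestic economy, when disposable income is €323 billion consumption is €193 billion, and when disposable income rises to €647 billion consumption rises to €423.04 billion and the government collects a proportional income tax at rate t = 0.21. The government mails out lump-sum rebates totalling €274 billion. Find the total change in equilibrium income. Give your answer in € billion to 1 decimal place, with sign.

MPC = ΔC/ΔYd = (423.04 − 193)/(647 − 323) = 230.04/324 = 0.71.
A lump-sum tax change of −€274 billion shifts disposable income by +€274 billion; first-round consumption changes by −c × ΔT = −0.71 × (−€274 billion) = +€194.54 billion.
Expenditure multiplier = 1/(1 − c(1−t)) = 1/(1 − 0.71×0.79) = 1/0.4391 ≈ 2.277.
The tax multiplier is −c × k ≈ −1.617, so ΔY = k × (−c·ΔT) = (+€194.54 billion) / 0.4391 ≈ +€443 billion.

+€443.0 billion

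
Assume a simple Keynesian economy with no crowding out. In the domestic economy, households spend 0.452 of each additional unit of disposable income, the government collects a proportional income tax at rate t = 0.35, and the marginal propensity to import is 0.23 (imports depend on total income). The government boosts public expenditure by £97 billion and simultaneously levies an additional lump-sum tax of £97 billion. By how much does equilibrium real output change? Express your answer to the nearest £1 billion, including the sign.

Expenditure multiplier = 1/(1 − c(1−t) + m) = 1/(1 − 0.452×0.65 + 0.23) = 1/0.9362 ≈ 1.068.
ΔG contributes k·ΔG = (+£97 billion) / 0.9362 ≈ +£103.6 billion.
ΔT of +£97 billion changes first-round spending by −c·ΔT = −£43.844 billion, contributing k·(−c·ΔT) = (−£43.844 billion) / 0.9362 ≈ −£46.8 billion.
Net ΔY = k(ΔG − c·ΔT) = (+£53.156 billion) / 0.9362 ≈ +£57 billion.

+£57 billion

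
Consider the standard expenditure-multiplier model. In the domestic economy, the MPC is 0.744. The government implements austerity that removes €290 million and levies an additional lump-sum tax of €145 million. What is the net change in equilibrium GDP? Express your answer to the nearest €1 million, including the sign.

Expenditure multiplier = 1/(1 − MPC) = 1/(1 − 0.744) = 1/0.256 ≈ 3.906.
ΔG contributes k·ΔG = (−€290 million) / 0.256 ≈ −€1,132.8 million.
ΔT of +€145 million changes first-round spending by −c·ΔT = −€107.88 million, contributing k·(−c·ΔT) = (−€107.88 million) / 0.256 ≈ −€421.4 million.
Net ΔY = k(ΔG − c·ΔT) = (−€397.88 million) / 0.256 ≈ −€1,554 million.

−€1,554 million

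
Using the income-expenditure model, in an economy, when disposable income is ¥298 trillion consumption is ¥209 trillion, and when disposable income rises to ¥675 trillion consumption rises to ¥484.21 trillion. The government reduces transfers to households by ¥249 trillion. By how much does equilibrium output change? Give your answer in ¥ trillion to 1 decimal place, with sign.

MPC = ΔC/ΔYd = (484.21 − 209)/(675 − 298) = 275.21/377 = 0.73.
The transfer change shifts disposable income by −¥249 trillion, so first-round consumption changes by c·ΔTR = 0.73 × (−¥249 trillion) = −¥181.77 trillion.
Expenditure multiplier = 1/(1 − MPC) = 1/(1 − 0.73) = 1/0.27 ≈ 3.704.
The transfer multiplier is c × k ≈ 2.704, so ΔY = k × (c·ΔTR) = (−¥181.77 trillion) / 0.27 ≈ −¥673.2 trillion.

−¥673.2 trillion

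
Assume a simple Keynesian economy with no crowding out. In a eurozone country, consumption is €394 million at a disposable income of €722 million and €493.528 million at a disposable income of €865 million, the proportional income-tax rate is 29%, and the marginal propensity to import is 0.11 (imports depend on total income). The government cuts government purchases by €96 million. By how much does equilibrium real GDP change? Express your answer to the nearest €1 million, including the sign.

MPC = ΔC/ΔYd = (493.528 − 394)/(865 − 722) = 99.528/143 = 0.696.
Spending multiplier = 1/(1 − c(1−t) + m) = 1/(1 − 0.696×0.71 + 0.11) = 1/0.61584 ≈ 1.624.
ΔY = k × ΔG = (−€96 million) / 0.61584 ≈ −€156 million.

−€156 million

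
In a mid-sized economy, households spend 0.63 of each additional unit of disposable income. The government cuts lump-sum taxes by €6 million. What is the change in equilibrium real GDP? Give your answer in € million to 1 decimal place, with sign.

A lump-sum tax change of −€6 million shifts disposable income by +€6 million; first-round consumption changes by −c × ΔT = −0.63 × (−€6 million) = +€3.78 million.
Expenditure multiplier = 1/(1 − MPC) = 1/(1 − 0.63) = 1/0.37 ≈ 2.703.
The tax multiplier is −c × k ≈ −1.703, so ΔY = k × (−c·ΔT) = (+€3.78 million) / 0.37 ≈ +€10.2 million.

+€10.2 million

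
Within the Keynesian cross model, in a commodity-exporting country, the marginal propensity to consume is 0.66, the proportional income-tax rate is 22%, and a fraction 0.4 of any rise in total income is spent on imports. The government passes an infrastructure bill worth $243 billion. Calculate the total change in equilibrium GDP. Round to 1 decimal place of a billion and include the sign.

Spending multiplier = 1/(1 − c(1−t) + m) = 1/(1 − 0.66×0.78 + 0.4) = 1/0.8852 ≈ 1.13.
ΔY = k × ΔG = (+$243 billion) / 0.8852 ≈ +$274.5 billion.

+$274.5 billion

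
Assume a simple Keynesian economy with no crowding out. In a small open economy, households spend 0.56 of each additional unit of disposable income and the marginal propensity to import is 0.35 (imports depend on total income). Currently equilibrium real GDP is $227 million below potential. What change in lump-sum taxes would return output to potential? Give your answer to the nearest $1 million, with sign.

−$320 million

Spending multiplier = 1/(1 − c + m) = 1/(1 − 0.56 + 0.35) = 1/0.79 ≈ 1.266.
Tax multiplier = −c·k = −0.56/0.79 ≈ −0.709. Need ΔY = +$227 million, so ΔT = ΔY/(−c·k) = −(+$227 million) × 0.79 / 0.56 ≈ −$320 million.
The government should cut lump-sum taxes by $320 million.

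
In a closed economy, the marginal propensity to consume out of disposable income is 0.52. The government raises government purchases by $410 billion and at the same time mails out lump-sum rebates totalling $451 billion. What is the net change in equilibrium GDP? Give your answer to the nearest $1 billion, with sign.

+$1,343 billion

Expenditure multiplier = 1/(1 − MPC) = 1/(1 − 0.52) = 1/0.48 ≈ 2.083.
ΔG contributes k·ΔG = (+$410 billion) / 0.48 ≈ +$854.2 billion.
ΔT of −$451 billion changes first-round spending by −c·ΔT = +$234.52 billion, contributing k·(−c·ΔT) = (+$234.52 billion) / 0.48 ≈ +$488.6 billion.
Net ΔY = k(ΔG − c·ΔT) = (+$644.52 billion) / 0.48 ≈ +$1,343 billion.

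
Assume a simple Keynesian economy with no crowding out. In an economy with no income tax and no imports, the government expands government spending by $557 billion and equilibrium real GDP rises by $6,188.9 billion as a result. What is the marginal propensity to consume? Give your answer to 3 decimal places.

Implied spending multiplier k = ΔY/ΔG = 6,188.9/557 ≈ 11.1111.
Since k = 1/(1 − MPC), MPC = 1 − 1/k = 1 − ΔG/ΔY = 1 − 557/6,188.9 ≈ 0.910.

0.910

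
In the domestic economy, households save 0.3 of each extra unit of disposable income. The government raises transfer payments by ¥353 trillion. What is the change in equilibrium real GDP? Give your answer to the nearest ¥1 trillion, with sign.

+¥824 trillion

MPC = 1 − MPS = 1 − 0.3 = 0.7.
The transfer change shifts disposable income by +¥353 trillion, so first-round consumption changes by c·ΔTR = 0.7 × (+¥353 trillion) = +¥247.1 trillion.
Expenditure multiplier = 1/(1 − MPC) = 1/(1 − 0.7) = 1/0.3 ≈ 3.333.
The transfer multiplier is c × k ≈ 2.333, so ΔY = k × (c·ΔTR) = (+¥247.1 trillion) / 0.3 ≈ +¥824 trillion.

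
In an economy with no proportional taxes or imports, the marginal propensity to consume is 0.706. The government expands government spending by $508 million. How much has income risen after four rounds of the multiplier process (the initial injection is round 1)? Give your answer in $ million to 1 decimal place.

$1,298.6 million

Round 1 adds ΔG = $508 million; each later round is MPC = 0.706 times the previous.
After 4 rounds: 508 + 358.648 + 253.205488 + 178.763074528 = ΔG·(1 − c^4)/(1 − c) = 508 × (1 − 0.248438446096)/0.294 ≈ $1,298.6 million.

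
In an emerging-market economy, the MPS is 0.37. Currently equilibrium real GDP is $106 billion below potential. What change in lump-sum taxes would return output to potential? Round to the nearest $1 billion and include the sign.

MPC = 1 − MPS = 1 − 0.37 = 0.63.
Spending multiplier = 1/(1 − MPC) = 1/(1 − 0.63) = 1/0.37 ≈ 2.703.
Tax multiplier = −c·k = −0.63/0.37 ≈ −1.703. Need ΔY = +$106 billion, so ΔT = ΔY/(−c·k) = −(+$106 billion) × 0.37 / 0.63 ≈ −$62 billion.
The government should cut lump-sum taxes by $62 billion.

−$62 billion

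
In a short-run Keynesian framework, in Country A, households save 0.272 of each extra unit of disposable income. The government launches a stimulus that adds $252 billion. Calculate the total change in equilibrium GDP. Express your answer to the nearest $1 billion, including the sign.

+$926 billion

MPC = 1 − MPS = 1 − 0.272 = 0.728.
Expenditure multiplier = 1/(1 − MPC) = 1/(1 − 0.728) = 1/0.272 ≈ 3.676.
ΔY = k × ΔG = (+$252 billion) / 0.272 ≈ +$926 billion.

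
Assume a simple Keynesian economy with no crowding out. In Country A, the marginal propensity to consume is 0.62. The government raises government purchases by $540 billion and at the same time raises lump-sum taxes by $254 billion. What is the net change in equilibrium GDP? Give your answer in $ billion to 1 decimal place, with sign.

+$1,006.6 billion

Expenditure multiplier = 1/(1 − MPC) = 1/(1 − 0.62) = 1/0.38 ≈ 2.632.
ΔG contributes k·ΔG = (+$540 billion) / 0.38 ≈ +$1,421.1 billion.
ΔT of +$254 billion changes first-round spending by −c·ΔT = −$157.48 billion, contributing k·(−c·ΔT) = (−$157.48 billion) / 0.38 ≈ −$414.4 billion.
Net ΔY = k(ΔG − c·ΔT) = (+$382.52 billion) / 0.38 ≈ +$1,006.6 billion.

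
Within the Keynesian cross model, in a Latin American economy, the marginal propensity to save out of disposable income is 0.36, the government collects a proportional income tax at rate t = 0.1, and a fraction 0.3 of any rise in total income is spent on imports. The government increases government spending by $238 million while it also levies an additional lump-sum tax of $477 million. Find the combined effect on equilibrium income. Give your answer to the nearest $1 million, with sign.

−$93 million

MPC = 1 − MPS = 1 − 0.36 = 0.64.
Expenditure multiplier = 1/(1 − c(1−t) + m) = 1/(1 − 0.64×0.9 + 0.3) = 1/0.724 ≈ 1.381.
ΔG contributes k·ΔG = (+$238 million) / 0.724 ≈ +$328.7 million.
ΔT of +$477 million changes first-round spending by −c·ΔT = −$305.28 million, contributing k·(−c·ΔT) = (−$305.28 million) / 0.724 ≈ −$421.7 million.
Net ΔY = k(ΔG − c·ΔT) = (−$67.28 million) / 0.724 ≈ −$93 million.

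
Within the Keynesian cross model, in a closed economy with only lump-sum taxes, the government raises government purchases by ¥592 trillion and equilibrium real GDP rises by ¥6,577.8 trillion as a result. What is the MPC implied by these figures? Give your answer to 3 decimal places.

Implied spending multiplier k = ΔY/ΔG = 6,577.8/592 ≈ 11.1111.
Since k = 1/(1 − MPC), MPC = 1 − 1/k = 1 − ΔG/ΔY = 1 − 592/6,577.8 ≈ 0.910.

0.910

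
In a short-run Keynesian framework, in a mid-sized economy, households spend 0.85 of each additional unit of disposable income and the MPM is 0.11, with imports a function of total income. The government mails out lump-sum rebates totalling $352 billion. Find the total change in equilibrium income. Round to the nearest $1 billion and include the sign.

A lump-sum tax change of −$352 billion shifts disposable income by +$352 billion; first-round consumption changes by −c × ΔT = −0.85 × (−$352 billion) = +$299.2 billion.
Expenditure multiplier = 1/(1 − c + m) = 1/(1 − 0.85 + 0.11) = 1/0.26 ≈ 3.846.
The tax multiplier is −c × k ≈ −3.269, so ΔY = k × (−c·ΔT) = (+$299.2 billion) / 0.26 ≈ +$1,151 billion.

+$1,151 billion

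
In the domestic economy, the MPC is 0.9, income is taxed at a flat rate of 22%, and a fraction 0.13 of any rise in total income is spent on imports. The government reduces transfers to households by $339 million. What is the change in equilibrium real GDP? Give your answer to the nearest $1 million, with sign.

The transfer change shifts disposable income by −$339 million, so first-round consumption changes by c·ΔTR = 0.9 × (−$339 million) = −$305.1 million.
Expenditure multiplier = 1/(1 − c(1−t) + m) = 1/(1 − 0.9×0.78 + 0.13) = 1/0.428 ≈ 2.336.
The transfer multiplier is c × k ≈ 2.103, so ΔY = k × (c·ΔTR) = (−$305.1 million) / 0.428 ≈ −$713 million.

−$713 million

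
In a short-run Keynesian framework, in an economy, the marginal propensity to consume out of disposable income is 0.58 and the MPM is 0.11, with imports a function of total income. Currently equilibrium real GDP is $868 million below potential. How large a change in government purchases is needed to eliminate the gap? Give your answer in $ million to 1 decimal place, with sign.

+$460.0 million

Spending multiplier = 1/(1 − c + m) = 1/(1 − 0.58 + 0.11) = 1/0.53 ≈ 1.887.
Need ΔY = +$868 million, so ΔG = ΔY/k = (+$868 million) × 0.53 ≈ +$460 million.
The government should increase government purchases by $460 million.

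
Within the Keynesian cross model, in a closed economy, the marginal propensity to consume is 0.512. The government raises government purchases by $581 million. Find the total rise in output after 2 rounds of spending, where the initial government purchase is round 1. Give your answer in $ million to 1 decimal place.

$878.5 million

Round 1 adds ΔG = $581 million; each later round is MPC = 0.512 times the previous.
After 2 rounds: 581 + 297.472 = ΔG·(1 − c^2)/(1 − c) = 581 × (1 − 0.262144)/0.488 ≈ $878.5 million.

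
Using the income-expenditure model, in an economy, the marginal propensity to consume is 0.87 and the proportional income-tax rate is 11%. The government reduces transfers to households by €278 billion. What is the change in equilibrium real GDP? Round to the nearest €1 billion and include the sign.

The transfer change shifts disposable income by −€278 billion, so first-round consumption changes by c·ΔTR = 0.87 × (−€278 billion) = −€241.86 billion.
Expenditure multiplier = 1/(1 − c(1−t)) = 1/(1 − 0.87×0.89) = 1/0.2257 ≈ 4.431.
The transfer multiplier is c × k ≈ 3.855, so ΔY = k × (c·ΔTR) = (−€241.86 billion) / 0.2257 ≈ −€1,072 billion.

−€1,072 billion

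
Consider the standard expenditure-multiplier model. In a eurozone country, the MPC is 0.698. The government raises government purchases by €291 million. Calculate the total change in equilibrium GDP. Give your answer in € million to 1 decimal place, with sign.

+€963.6 million

Spending multiplier = 1/(1 − MPC) = 1/(1 − 0.698) = 1/0.302 ≈ 3.311.
ΔY = k × ΔG = (+€291 million) / 0.302 ≈ +€963.6 million.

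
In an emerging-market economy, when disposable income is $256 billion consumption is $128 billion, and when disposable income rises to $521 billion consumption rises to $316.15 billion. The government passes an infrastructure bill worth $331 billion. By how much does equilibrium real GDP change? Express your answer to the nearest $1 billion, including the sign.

+$1,141 billion

MPC = ΔC/ΔYd = (316.15 − 128)/(521 − 256) = 188.15/265 = 0.71.
Expenditure multiplier = 1/(1 − MPC) = 1/(1 − 0.71) = 1/0.29 ≈ 3.448.
ΔY = k × ΔG = (+$331 billion) / 0.29 ≈ +$1,141 billion.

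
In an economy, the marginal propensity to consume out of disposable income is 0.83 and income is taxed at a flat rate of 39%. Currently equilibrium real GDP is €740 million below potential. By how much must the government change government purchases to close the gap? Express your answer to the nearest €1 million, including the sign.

Spending multiplier = 1/(1 − c(1−t)) = 1/(1 − 0.83×0.61) = 1/0.4937 ≈ 2.026.
Need ΔY = +€740 million, so ΔG = ΔY/k = (+€740 million) × 0.4937 ≈ +€365 million.
The government should increase government purchases by €365 million.

+€365 million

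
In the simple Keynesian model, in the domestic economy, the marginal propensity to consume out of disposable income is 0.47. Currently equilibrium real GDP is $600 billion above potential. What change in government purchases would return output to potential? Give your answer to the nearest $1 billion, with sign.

Spending multiplier = 1/(1 − MPC) = 1/(1 − 0.47) = 1/0.53 ≈ 1.887.
Need ΔY = −$600 billion, so ΔG = ΔY/k = (−$600 billion) × 0.53 = −$318 billion.
The government should cut government purchases by $318 billion.

−$318 billion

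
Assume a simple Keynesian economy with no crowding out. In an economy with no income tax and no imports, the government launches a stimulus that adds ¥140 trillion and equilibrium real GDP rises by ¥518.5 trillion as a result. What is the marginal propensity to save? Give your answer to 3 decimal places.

Implied spending multiplier k = ΔY/ΔG = 518.5/140 ≈ 3.7036.
Since k = 1/(1 − MPC), MPC = 1 − 1/k = 1 − ΔG/ΔY = 1 − 140/518.5 ≈ 0.730.
MPS = 1 − MPC = 0.270.

0.270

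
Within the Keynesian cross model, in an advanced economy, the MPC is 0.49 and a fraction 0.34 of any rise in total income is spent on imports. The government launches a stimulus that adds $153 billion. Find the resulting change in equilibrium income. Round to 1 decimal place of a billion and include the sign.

+$180.0 billion

Spending multiplier = 1/(1 − c + m) = 1/(1 − 0.49 + 0.34) = 1/0.85 ≈ 1.176.
ΔY = k × ΔG = (+$153 billion) / 0.85 = +$180 billion.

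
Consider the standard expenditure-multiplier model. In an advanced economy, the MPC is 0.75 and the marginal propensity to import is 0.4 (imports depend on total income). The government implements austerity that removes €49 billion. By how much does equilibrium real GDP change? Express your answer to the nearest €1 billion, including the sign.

Government-spending multiplier = 1/(1 − c + m) = 1/(1 − 0.75 + 0.4) = 1/0.65 ≈ 1.538.
ΔY = k × ΔG = (−€49 billion) / 0.65 ≈ −€75 billion.

−€75 billion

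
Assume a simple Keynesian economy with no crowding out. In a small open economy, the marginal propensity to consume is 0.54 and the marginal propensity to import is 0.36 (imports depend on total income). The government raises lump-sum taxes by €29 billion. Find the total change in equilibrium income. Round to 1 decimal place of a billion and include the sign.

−€19.1 billion

A lump-sum tax change of +€29 billion shifts disposable income by −€29 billion; first-round consumption changes by −c × ΔT = −0.54 × (+€29 billion) = −€15.66 billion.
Expenditure multiplier = 1/(1 − c + m) = 1/(1 − 0.54 + 0.36) = 1/0.82 ≈ 1.22.
The tax multiplier is −c × k ≈ −0.659, so ΔY = k × (−c·ΔT) = (−€15.66 billion) / 0.82 ≈ −€19.1 billion.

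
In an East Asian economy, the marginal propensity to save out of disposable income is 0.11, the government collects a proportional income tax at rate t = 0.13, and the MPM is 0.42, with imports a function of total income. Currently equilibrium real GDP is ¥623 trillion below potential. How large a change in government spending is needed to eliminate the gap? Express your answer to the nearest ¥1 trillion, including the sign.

MPC = 1 − MPS = 1 − 0.11 = 0.89.
Spending multiplier = 1/(1 − c(1−t) + m) = 1/(1 − 0.89×0.87 + 0.42) = 1/0.6457 ≈ 1.549.
Need ΔY = +¥623 trillion, so ΔG = ΔY/k = (+¥623 trillion) × 0.6457 ≈ +¥402 trillion.
The government should increase government spending by ¥402 trillion.

+¥402 trillion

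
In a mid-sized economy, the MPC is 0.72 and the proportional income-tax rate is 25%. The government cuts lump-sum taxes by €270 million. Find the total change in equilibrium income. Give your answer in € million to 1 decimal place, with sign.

A lump-sum tax change of −€270 million shifts disposable income by +€270 million; first-round consumption changes by −c × ΔT = −0.72 × (−€270 million) = +€194.4 million.
Expenditure multiplier = 1/(1 − c(1−t)) = 1/(1 − 0.72×0.75) = 1/0.46 ≈ 2.174.
The tax multiplier is −c × k ≈ −1.565, so ΔY = k × (−c·ΔT) = (+€194.4 million) / 0.46 ≈ +€422.6 million.

+€422.6 million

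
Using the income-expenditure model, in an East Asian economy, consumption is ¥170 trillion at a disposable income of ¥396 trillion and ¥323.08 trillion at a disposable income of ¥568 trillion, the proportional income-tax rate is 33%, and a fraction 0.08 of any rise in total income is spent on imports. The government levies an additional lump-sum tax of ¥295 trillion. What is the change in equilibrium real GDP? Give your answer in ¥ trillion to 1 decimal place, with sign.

MPC = ΔC/ΔYd = (323.08 − 170)/(568 − 396) = 153.08/172 = 0.89.
A lump-sum tax change of +¥295 trillion shifts disposable income by −¥295 trillion; first-round consumption changes by −c × ΔT = −0.89 × (+¥295 trillion) = −¥262.55 trillion.
Expenditure multiplier = 1/(1 − c(1−t) + m) = 1/(1 − 0.89×0.67 + 0.08) = 1/0.4837 ≈ 2.067.
The tax multiplier is −c × k ≈ −1.84, so ΔY = k × (−c·ΔT) = (−¥262.55 trillion) / 0.4837 ≈ −¥542.8 trillion.

−¥542.8 trillion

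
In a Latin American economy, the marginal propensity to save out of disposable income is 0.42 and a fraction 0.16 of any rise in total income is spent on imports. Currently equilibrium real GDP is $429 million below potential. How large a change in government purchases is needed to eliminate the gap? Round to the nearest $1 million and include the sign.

MPC = 1 − MPS = 1 − 0.42 = 0.58.
Spending multiplier = 1/(1 − c + m) = 1/(1 − 0.58 + 0.16) = 1/0.58 ≈ 1.724.
Need ΔY = +$429 million, so ΔG = ΔY/k = (+$429 million) × 0.58 ≈ +$249 million.
The government should increase government purchases by $249 million.

+$249 million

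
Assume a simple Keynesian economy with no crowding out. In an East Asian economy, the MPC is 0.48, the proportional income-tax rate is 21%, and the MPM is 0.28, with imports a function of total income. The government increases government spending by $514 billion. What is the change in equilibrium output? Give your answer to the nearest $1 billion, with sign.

Expenditure multiplier = 1/(1 − c(1−t) + m) = 1/(1 − 0.48×0.79 + 0.28) = 1/0.9008 ≈ 1.11.
ΔY = k × ΔG = (+$514 billion) / 0.9008 ≈ +$571 billion.

+$571 billion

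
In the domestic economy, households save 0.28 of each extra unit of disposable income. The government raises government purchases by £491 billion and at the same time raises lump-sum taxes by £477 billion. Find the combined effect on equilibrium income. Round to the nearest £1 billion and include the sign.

MPC = 1 − MPS = 1 − 0.28 = 0.72.
Expenditure multiplier = 1/(1 − MPC) = 1/(1 − 0.72) = 1/0.28 ≈ 3.571.
ΔG contributes k·ΔG = (+£491 billion) / 0.28 ≈ +£1,753.6 billion.
ΔT of +£477 billion changes first-round spending by −c·ΔT = −£343.44 billion, contributing k·(−c·ΔT) = (−£343.44 billion) / 0.28 ≈ −£1,226.6 billion.
Net ΔY = k(ΔG − c·ΔT) = (+£147.56 billion) / 0.28 = +£527 billion.

+£527 billion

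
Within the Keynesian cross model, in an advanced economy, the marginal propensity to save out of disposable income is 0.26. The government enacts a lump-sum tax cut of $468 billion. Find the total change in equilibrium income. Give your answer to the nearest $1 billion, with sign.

+$1,332 billion

MPC = 1 − MPS = 1 − 0.26 = 0.74.
A lump-sum tax change of −$468 billion shifts disposable income by +$468 billion; first-round consumption changes by −c × ΔT = −0.74 × (−$468 billion) = +$346.32 billion.
Expenditure multiplier = 1/(1 − MPC) = 1/(1 − 0.74) = 1/0.26 ≈ 3.846.
The tax multiplier is −c × k ≈ −2.846, so ΔY = k × (−c·ΔT) = (+$346.32 billion) / 0.26 = +$1,332 billion.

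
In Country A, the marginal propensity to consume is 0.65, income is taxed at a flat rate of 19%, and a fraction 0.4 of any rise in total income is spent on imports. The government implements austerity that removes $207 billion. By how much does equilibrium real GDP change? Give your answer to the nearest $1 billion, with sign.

−$237 billion

Government-spending multiplier = 1/(1 − c(1−t) + m) = 1/(1 − 0.65×0.81 + 0.4) = 1/0.8735 ≈ 1.145.
ΔY = k × ΔG = (−$207 billion) / 0.8735 ≈ −$237 billion.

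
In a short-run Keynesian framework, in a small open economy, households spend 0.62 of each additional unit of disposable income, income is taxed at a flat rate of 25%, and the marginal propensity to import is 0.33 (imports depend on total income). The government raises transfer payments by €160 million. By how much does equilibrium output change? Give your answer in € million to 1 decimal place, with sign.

+€114.7 million

The transfer change shifts disposable income by +€160 million, so first-round consumption changes by c·ΔTR = 0.62 × (+€160 million) = +€99.2 million.
Expenditure multiplier = 1/(1 − c(1−t) + m) = 1/(1 − 0.62×0.75 + 0.33) = 1/0.865 ≈ 1.156.
The transfer multiplier is c × k ≈ 0.717, so ΔY = k × (c·ΔTR) = (+€99.2 million) / 0.865 ≈ +€114.7 million.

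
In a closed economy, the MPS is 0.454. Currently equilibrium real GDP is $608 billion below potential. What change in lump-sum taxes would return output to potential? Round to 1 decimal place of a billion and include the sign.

−$505.6 billion

MPC = 1 − MPS = 1 − 0.454 = 0.546.
Spending multiplier = 1/(1 − MPC) = 1/(1 − 0.546) = 1/0.454 ≈ 2.203.
Tax multiplier = −c·k = −0.546/0.454 ≈ −1.203. Need ΔY = +$608 billion, so ΔT = ΔY/(−c·k) = −(+$608 billion) × 0.454 / 0.546 ≈ −$505.6 billion.
The government should cut lump-sum taxes by $505.6 billion.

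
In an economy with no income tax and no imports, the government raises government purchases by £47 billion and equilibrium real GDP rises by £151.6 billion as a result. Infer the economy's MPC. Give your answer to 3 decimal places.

Implied spending multiplier k = ΔY/ΔG = 151.6/47 ≈ 3.2255.
Since k = 1/(1 − MPC), MPC = 1 − 1/k = 1 − ΔG/ΔY = 1 − 47/151.6 ≈ 0.690.

0.690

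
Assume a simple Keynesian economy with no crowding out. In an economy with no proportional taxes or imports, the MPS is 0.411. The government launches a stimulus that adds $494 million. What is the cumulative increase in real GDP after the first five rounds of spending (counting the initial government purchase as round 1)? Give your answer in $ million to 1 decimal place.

MPC = 1 − MPS = 1 − 0.411 = 0.589.
Round 1 adds ΔG = $494 million; each later round is MPC = 0.589 times the previous.
After 5 rounds: 494 + 290.966 + 171.378974 + 100.942215686 + 59.454965039054 = ΔG·(1 − c^5)/(1 − c) = 494 × (1 − 0.070888612161949)/0.411 ≈ $1,116.7 million.

$1,116.7 million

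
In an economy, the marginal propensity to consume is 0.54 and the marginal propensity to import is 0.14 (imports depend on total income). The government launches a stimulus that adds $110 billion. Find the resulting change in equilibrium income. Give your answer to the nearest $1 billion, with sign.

Government-spending multiplier = 1/(1 − c + m) = 1/(1 − 0.54 + 0.14) = 1/0.6 ≈ 1.667.
ΔY = k × ΔG = (+$110 billion) / 0.6 ≈ +$183 billion.

+$183 billion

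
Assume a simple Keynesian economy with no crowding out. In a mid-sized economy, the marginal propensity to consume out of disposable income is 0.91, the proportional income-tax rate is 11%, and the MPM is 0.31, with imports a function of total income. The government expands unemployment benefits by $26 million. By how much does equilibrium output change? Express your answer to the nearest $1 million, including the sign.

The transfer change shifts disposable income by +$26 million, so first-round consumption changes by c·ΔTR = 0.91 × (+$26 million) = +$23.66 million.
Expenditure multiplier = 1/(1 − c(1−t) + m) = 1/(1 − 0.91×0.89 + 0.31) = 1/0.5001 ≈ 2.
The transfer multiplier is c × k ≈ 1.82, so ΔY = k × (c·ΔTR) = (+$23.66 million) / 0.5001 ≈ +$47 million.

+$47 million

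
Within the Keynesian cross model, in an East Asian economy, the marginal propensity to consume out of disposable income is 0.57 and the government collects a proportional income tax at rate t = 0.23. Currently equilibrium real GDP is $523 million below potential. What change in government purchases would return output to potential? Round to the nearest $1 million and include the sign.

Spending multiplier = 1/(1 − c(1−t)) = 1/(1 − 0.57×0.77) = 1/0.5611 ≈ 1.782.
Need ΔY = +$523 million, so ΔG = ΔY/k = (+$523 million) × 0.5611 ≈ +$293 million.
The government should increase government purchases by $293 million.

+$293 million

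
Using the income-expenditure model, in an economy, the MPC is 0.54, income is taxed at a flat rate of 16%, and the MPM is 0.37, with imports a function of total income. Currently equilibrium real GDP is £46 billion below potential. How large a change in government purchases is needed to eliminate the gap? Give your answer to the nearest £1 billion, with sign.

Spending multiplier = 1/(1 − c(1−t) + m) = 1/(1 − 0.54×0.84 + 0.37) = 1/0.9164 ≈ 1.091.
Need ΔY = +£46 billion, so ΔG = ΔY/k = (+£46 billion) × 0.9164 ≈ +£42 billion.
The government should increase government purchases by £42 billion.

+£42 billion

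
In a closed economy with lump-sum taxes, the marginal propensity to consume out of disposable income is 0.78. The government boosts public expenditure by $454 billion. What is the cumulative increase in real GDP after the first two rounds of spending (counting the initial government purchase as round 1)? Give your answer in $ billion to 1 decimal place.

$808.1 billion

Round 1 adds ΔG = $454 billion; each later round is MPC = 0.78 times the previous.
After 2 rounds: 454 + 354.12 = ΔG·(1 − c^2)/(1 − c) = 454 × (1 − 0.6084)/0.22 ≈ $808.1 billion.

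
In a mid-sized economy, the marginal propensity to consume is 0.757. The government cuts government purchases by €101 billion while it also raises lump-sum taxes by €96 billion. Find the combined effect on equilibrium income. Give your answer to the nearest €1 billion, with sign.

−€715 billion

Expenditure multiplier = 1/(1 − MPC) = 1/(1 − 0.757) = 1/0.243 ≈ 4.115.
ΔG contributes k·ΔG = (−€101 billion) / 0.243 ≈ −€415.6 billion.
ΔT of +€96 billion changes first-round spending by −c·ΔT = −€72.672 billion, contributing k·(−c·ΔT) = (−€72.672 billion) / 0.243 ≈ −€299.1 billion.
Net ΔY = k(ΔG − c·ΔT) = (−€173.672 billion) / 0.243 ≈ −€715 billion.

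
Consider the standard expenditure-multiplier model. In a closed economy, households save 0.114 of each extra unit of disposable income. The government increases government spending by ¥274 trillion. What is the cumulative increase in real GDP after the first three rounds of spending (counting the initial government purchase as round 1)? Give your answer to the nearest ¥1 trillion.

¥732 trillion

MPC = 1 − MPS = 1 − 0.114 = 0.886.
Round 1 adds ΔG = ¥274 trillion; each later round is MPC = 0.886 times the previous.
After 3 rounds: 274 + 242.764 + 215.088904 = ΔG·(1 − c^3)/(1 − c) = 274 × (1 − 0.695506456)/0.114 ≈ ¥732 trillion.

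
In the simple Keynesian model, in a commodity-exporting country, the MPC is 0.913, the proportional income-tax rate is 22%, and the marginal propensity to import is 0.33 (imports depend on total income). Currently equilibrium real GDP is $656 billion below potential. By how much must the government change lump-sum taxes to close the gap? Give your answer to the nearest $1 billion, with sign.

−$444 billion

Spending multiplier = 1/(1 − c(1−t) + m) = 1/(1 − 0.913×0.78 + 0.33) = 1/0.61786 ≈ 1.618.
Tax multiplier = −c·k = −0.913/0.61786 ≈ −1.478. Need ΔY = +$656 billion, so ΔT = ΔY/(−c·k) = −(+$656 billion) × 0.61786 / 0.913 ≈ −$444 billion.
The government should cut lump-sum taxes by $444 billion.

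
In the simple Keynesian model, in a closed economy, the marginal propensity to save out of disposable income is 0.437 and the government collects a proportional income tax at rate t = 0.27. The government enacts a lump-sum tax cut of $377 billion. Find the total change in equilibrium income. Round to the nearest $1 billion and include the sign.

MPC = 1 − MPS = 1 − 0.437 = 0.563.
A lump-sum tax change of −$377 billion shifts disposable income by +$377 billion; first-round consumption changes by −c × ΔT = −0.563 × (−$377 billion) = +$212.251 billion.
Expenditure multiplier = 1/(1 − c(1−t)) = 1/(1 − 0.563×0.73) = 1/0.58901 ≈ 1.698.
The tax multiplier is −c × k ≈ −0.956, so ΔY = k × (−c·ΔT) = (+$212.251 billion) / 0.58901 ≈ +$360 billion.

+$360 billion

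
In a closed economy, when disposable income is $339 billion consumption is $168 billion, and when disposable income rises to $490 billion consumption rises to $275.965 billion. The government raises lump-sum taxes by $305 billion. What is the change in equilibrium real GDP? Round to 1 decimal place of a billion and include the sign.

−$765.2 billion

MPC = ΔC/ΔYd = (275.965 − 168)/(490 − 339) = 107.965/151 = 0.715.
A lump-sum tax change of +$305 billion shifts disposable income by −$305 billion; first-round consumption changes by −c × ΔT = −0.715 × (+$305 billion) = −$218.075 billion.
Expenditure multiplier = 1/(1 − MPC) = 1/(1 − 0.715) = 1/0.285 ≈ 3.509.
The tax multiplier is −c × k ≈ −2.509, so ΔY = k × (−c·ΔT) = (−$218.075 billion) / 0.285 ≈ −$765.2 billion.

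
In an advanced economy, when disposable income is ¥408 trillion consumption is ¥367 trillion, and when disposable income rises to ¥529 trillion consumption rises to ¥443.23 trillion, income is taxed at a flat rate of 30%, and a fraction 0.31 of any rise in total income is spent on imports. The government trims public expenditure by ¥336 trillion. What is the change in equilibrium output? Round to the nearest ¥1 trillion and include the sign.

−¥387 trillion

MPC = ΔC/ΔYd = (443.23 − 367)/(529 − 408) = 76.23/121 = 0.63.
Expenditure multiplier = 1/(1 − c(1−t) + m) = 1/(1 − 0.63×0.7 + 0.31) = 1/0.869 ≈ 1.151.
ΔY = k × ΔG = (−¥336 trillion) / 0.869 ≈ −¥387 trillion.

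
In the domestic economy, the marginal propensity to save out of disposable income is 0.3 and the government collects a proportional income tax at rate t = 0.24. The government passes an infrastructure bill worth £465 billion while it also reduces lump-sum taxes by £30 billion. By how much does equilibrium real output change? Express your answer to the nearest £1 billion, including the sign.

+£1,038 billion

MPC = 1 − MPS = 1 − 0.3 = 0.7.
Expenditure multiplier = 1/(1 − c(1−t)) = 1/(1 − 0.7×0.76) = 1/0.468 ≈ 2.137.
ΔG contributes k·ΔG = (+£465 billion) / 0.468 ≈ +£993.6 billion.
ΔT of −£30 billion changes first-round spending by −c·ΔT = +£21 billion, contributing k·(−c·ΔT) = (+£21 billion) / 0.468 ≈ +£44.9 billion.
Net ΔY = k(ΔG − c·ΔT) = (+£486 billion) / 0.468 ≈ +£1,038 billion.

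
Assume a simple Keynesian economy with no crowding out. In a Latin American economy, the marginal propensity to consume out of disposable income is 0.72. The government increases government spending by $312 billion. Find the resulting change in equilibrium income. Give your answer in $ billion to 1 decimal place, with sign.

Government-spending multiplier = 1/(1 − MPC) = 1/(1 − 0.72) = 1/0.28 ≈ 3.571.
ΔY = k × ΔG = (+$312 billion) / 0.28 ≈ +$1,114.3 billion.

+$1,114.3 billion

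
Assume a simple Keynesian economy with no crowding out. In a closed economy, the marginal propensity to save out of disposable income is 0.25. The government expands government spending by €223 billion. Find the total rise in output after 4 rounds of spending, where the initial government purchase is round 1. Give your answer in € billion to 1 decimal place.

€609.8 billion

MPC = 1 − MPS = 1 − 0.25 = 0.75.
Round 1 adds ΔG = €223 billion; each later round is MPC = 0.75 times the previous.
After 4 rounds: 223 + 167.25 + 125.4375 + 94.078125 = ΔG·(1 − c^4)/(1 − c) = 223 × (1 − 0.31640625)/0.25 ≈ €609.8 billion.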